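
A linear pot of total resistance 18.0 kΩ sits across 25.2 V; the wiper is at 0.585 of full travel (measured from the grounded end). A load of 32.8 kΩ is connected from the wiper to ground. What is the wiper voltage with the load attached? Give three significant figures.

V ≈ 13.0 V

The wiper splits the pot into (1−α)R = 7.470 kΩ above and αR = 10.53 kΩ below.
Lower section ‖ load = 7.971 kΩ.
V_wiper = 25.2 × 7.971/(7.470 + 7.971) = 13.0 V.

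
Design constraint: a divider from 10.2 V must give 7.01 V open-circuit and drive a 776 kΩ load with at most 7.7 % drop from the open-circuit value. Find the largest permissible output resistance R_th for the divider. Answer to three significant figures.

Loading drop = R_th/(R_th + R_L) ≤ 0.0770, so R_th ≤ R_L · ε/(1−ε) = 776 kΩ × 0.0770/0.9230 = 64.7 kΩ.

R_th ≤ 64.7 kΩ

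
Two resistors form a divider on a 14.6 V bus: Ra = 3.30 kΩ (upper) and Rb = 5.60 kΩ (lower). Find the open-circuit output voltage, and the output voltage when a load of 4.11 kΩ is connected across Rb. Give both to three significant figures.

Open-circuit: V = 14.6 × 5.60/(3.30 + 5.60) = 9.19 V.
With the load, Rb becomes Rb‖R_L = 2.370 kΩ, so V = 14.6 × 2.370/5.670 = 6.10 V.

Unloaded: 9.19 V; loaded: 6.10 V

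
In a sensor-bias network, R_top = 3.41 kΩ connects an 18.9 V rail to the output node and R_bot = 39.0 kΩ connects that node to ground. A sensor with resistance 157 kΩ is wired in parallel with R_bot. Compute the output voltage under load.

V_out ≈ 17.0 V

The load sits in parallel with R_bot: R_bot‖R_L = (39.0 × 157) / (39.0 + 157) = 31.24 kΩ.
V_out = 18.9 × 31.24 / (3.41 + 31.24) = 18.9 × 31.24/34.65 = 17.0 V.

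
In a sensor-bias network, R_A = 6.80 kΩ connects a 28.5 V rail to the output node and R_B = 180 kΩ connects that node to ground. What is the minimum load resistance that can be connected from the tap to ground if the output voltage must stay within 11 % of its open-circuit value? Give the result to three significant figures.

Output resistance R_th = R_A‖R_B = (6.80 × 180)/186.8 = 6.552 kΩ.
The fractional drop is R_th/(R_th + R_L); requiring this ≤ 0.110 gives R_L ≥ R_th(1/0.110 − 1) = 6.552 × 8.091 = 53.0 kΩ.

R_L(min) ≈ 53.0 kΩ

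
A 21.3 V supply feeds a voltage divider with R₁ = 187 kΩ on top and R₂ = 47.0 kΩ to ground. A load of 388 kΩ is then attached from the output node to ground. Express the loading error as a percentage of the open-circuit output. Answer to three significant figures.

8.83 %

Unloaded V = 21.3 × 47.0/234.0 = 4.2782 V.
Loaded: R₂‖R_L = 41.92 kΩ, giving V = 21.3 × 41.92/228.9 = 3.9006 V.
Drop = (4.2782 − 3.9006) / 4.2782 = 8.83 %.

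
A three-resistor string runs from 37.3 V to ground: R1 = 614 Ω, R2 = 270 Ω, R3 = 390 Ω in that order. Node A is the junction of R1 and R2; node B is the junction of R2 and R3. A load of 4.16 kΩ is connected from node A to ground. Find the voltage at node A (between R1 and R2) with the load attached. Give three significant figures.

V ≈ 18.0 V

Below node A the series string R2+R3 = 660.0 Ω sits in parallel with the 4160 Ω load: 569.6 Ω.
V_A = 37.3 × 569.6/(614 + 569.6) = 18.0 V.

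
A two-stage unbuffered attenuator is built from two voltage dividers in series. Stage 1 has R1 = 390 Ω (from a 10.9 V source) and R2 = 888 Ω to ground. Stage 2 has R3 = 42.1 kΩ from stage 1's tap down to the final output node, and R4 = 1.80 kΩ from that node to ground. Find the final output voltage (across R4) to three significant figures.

V_out ≈ 0.309 V

Stage 2 presents R3+R4 = 43900 Ω as a load on stage 1's tap.
Stage 1's lower leg becomes R2‖(R3+R4) = 870.4 Ω, so V_mid = 10.9 × 870.4/1260 = 7.527 V.
Stage 2 is itself unloaded: V_out = V_mid × R4/(R3+R4) = 7.527 × 1800/43900 = 0.309 V.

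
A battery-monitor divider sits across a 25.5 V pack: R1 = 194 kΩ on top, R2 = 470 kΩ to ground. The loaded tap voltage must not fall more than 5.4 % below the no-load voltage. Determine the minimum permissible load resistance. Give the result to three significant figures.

R_L(min) ≈ 2.41 MΩ

Output resistance R_th = R1‖R2 = (194 × 470)/664.0 = 137.3 kΩ.
The fractional drop is R_th/(R_th + R_L); requiring this ≤ 0.0540 gives R_L ≥ R_th(1/0.0540 − 1) = 137.3 × 17.52 = 2.41 MΩ.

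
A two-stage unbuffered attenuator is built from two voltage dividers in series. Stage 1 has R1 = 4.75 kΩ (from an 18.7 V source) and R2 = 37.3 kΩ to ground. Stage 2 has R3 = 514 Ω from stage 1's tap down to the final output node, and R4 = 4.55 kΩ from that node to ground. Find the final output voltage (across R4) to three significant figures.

Stage 2 presents R3+R4 = 5064 Ω as a load on stage 1's tap.
Stage 1's lower leg becomes R2‖(R3+R4) = 4459 Ω, so V_mid = 18.7 × 4459/9209 = 9.054 V.
Stage 2 is itself unloaded: V_out = V_mid × R4/(R3+R4) = 9.054 × 4550/5064 = 8.14 V.

V_out ≈ 8.14 V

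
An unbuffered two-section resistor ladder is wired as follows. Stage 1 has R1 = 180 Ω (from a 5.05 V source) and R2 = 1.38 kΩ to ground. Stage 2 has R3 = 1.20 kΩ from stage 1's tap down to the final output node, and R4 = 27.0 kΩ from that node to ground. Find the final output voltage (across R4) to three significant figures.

Stage 2 presents R3+R4 = 28200 Ω as a load on stage 1's tap.
Stage 1's lower leg becomes R2‖(R3+R4) = 1316 Ω, so V_mid = 5.05 × 1316/1496 = 4.442 V.
Stage 2 is itself unloaded: V_out = V_mid × R4/(R3+R4) = 4.442 × 27000/28200 = 4.25 V.

V_out ≈ 4.25 V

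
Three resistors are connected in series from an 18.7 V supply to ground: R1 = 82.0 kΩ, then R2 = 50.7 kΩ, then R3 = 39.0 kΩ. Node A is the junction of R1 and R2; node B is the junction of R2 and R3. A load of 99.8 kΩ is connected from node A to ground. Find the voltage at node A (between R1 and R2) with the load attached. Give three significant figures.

V ≈ 6.84 V

Below node A the series string R2+R3 = 89.70 kΩ sits in parallel with the 99.8 kΩ load: 47.24 kΩ.
V_A = 18.7 × 47.24/(82.0 + 47.24) = 6.84 V.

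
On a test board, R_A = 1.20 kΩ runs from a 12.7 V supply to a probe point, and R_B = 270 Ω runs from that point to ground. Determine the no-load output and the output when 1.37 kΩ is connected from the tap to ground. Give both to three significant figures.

Unloaded: 2.33 V; loaded: 2.01 V

Open-circuit: V = 12.7 × 270/(1200 + 270) = 2.33 V.
With the load, R_B becomes R_B‖R_L = 225.5 Ω, so V = 12.7 × 225.5/1426 = 2.01 V.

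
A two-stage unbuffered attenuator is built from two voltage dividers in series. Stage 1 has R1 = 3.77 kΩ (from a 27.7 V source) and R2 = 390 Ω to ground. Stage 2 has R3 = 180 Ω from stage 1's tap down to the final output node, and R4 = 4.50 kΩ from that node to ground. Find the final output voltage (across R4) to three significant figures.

Stage 2 presents R3+R4 = 4680 Ω as a load on stage 1's tap.
Stage 1's lower leg becomes R2‖(R3+R4) = 360.0 Ω, so V_mid = 27.7 × 360.0/4130 = 2.415 V.
Stage 2 is itself unloaded: V_out = V_mid × R4/(R3+R4) = 2.415 × 4500/4680 = 2.32 V.

V_out ≈ 2.32 V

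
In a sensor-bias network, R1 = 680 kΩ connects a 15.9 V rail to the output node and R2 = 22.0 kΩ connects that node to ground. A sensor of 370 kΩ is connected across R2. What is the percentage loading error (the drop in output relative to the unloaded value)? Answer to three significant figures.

The divider's output (Thévenin) resistance is R1‖R2 = 21.31 kΩ.
Fractional drop under load = R_th/(R_th + R_L) = 21.31 / (21.31 + 370) = 0.05446.
So the output falls by 5.45 %.

5.45 %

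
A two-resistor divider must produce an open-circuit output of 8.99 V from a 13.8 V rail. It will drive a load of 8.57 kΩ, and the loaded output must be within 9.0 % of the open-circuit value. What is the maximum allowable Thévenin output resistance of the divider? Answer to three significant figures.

R_th ≤ 848 Ω

Loading drop = R_th/(R_th + R_L) ≤ 0.0900, so R_th ≤ R_L · ε/(1−ε) = 8.57 kΩ × 0.0900/0.9100 = 848 Ω.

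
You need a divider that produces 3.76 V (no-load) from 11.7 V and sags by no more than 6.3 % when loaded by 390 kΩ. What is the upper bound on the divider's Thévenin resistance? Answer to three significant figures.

R_th ≤ 26.2 kΩ

Loading drop = R_th/(R_th + R_L) ≤ 0.0630, so R_th ≤ R_L · ε/(1−ε) = 390 kΩ × 0.0630/0.9370 = 26.2 kΩ.
(Any R1, R2 with R2/(R1+R2) = 0.321 and R1‖R2 ≤ 26.2 kΩ will meet the spec.)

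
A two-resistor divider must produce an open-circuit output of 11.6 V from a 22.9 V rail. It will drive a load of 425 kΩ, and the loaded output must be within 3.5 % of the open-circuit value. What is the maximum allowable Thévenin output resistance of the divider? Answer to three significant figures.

Loading drop = R_th/(R_th + R_L) ≤ 0.0350, so R_th ≤ R_L · ε/(1−ε) = 425 kΩ × 0.0350/0.9650 = 15.4 kΩ.
(Any R1, R2 with R2/(R1+R2) = 0.507 and R1‖R2 ≤ 15.4 kΩ will meet the spec.)

R_th ≤ 15.4 kΩ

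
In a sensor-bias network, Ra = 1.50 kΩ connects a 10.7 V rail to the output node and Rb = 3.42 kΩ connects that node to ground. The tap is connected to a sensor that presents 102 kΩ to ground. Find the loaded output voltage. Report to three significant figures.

V_out ≈ 7.36 V

The load sits in parallel with Rb: Rb‖R_L = (3.42 × 102) / (3.42 + 102) = 3.309 kΩ.
V_out = 10.7 × 3.309 / (1.50 + 3.309) = 10.7 × 3.309/4.809 = 7.36 V.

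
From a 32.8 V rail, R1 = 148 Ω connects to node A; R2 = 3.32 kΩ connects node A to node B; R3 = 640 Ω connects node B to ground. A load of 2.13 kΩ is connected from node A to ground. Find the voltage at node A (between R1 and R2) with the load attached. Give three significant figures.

Below node A the series string R2+R3 = 3960 Ω sits in parallel with the 2130 Ω load: 1385 Ω.
V_A = 32.8 × 1385/(148 + 1385) = 29.6 V.

V ≈ 29.6 V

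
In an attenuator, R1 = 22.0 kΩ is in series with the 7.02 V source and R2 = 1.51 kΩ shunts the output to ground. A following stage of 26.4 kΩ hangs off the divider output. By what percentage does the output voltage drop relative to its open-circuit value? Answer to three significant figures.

5.08 %

The divider's output (Thévenin) resistance is R1‖R2 = 1.413 kΩ.
Fractional drop under load = R_th/(R_th + R_L) = 1.413 / (1.413 + 26.4) = 0.05080.
So the output falls by 5.08 %.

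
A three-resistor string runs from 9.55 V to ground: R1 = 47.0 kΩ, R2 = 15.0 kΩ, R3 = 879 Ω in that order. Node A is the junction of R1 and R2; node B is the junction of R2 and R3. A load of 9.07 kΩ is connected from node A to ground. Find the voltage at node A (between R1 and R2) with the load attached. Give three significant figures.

Below node A the series string R2+R3 = 15880 Ω sits in parallel with the 9070 Ω load: 5773 Ω.
V_A = 9.55 × 5773/(47000 + 5773) = 1.04 V.

V ≈ 1.04 V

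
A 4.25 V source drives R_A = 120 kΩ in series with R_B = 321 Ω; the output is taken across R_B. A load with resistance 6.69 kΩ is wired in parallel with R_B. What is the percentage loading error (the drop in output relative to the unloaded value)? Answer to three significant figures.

4.57 %

The divider's output (Thévenin) resistance is R_A‖R_B = 320.1 Ω.
Fractional drop under load = R_th/(R_th + R_L) = 320.1 / (320.1 + 6690) = 0.04567.
So the output falls by 4.57 %.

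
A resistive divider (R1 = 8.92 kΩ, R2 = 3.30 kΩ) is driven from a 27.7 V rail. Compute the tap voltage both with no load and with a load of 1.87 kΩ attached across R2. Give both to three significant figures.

Open-circuit: V = 27.7 × 3.30/(8.92 + 3.30) = 7.48 V.
With the load, R2 becomes R2‖R_L = 1.194 kΩ, so V = 27.7 × 1.194/10.11 = 3.27 V.

Unloaded: 7.48 V; loaded: 3.27 V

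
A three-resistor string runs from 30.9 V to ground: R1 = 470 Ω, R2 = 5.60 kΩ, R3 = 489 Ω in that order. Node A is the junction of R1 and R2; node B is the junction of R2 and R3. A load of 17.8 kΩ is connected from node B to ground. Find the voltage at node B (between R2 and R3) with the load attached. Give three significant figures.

V ≈ 2.25 V

At node B, R3 is in parallel with the load: R3‖R_L = 475.9 Ω.
Below node A the resistance is R2 + (R3‖R_L) = 6076 Ω, so V_A = 30.9 × 6076/6546 = 28.68 V.
Then V_B = V_A × (R3‖R_L)/(R2 + R3‖R_L) = 28.68 × 475.9/6076 = 2.25 V.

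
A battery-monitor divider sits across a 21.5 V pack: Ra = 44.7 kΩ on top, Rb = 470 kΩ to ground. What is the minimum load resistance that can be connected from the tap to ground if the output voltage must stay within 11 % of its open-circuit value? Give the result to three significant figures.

Output resistance R_th = Ra‖Rb = (44.7 × 470)/514.7 = 40.82 kΩ.
The fractional drop is R_th/(R_th + R_L); requiring this ≤ 0.110 gives R_L ≥ R_th(1/0.110 − 1) = 40.82 × 8.091 = 330 kΩ.

R_L(min) ≈ 330 kΩ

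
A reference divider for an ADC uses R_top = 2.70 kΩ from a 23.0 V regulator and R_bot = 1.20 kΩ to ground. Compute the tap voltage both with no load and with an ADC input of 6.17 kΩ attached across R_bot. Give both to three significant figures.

Unloaded: 7.08 V; loaded: 6.24 V

Open-circuit: V = 23.0 × 1.20/(2.70 + 1.20) = 7.08 V.
With the load, R_bot becomes R_bot‖R_L = 1.005 kΩ, so V = 23.0 × 1.005/3.705 = 6.24 V.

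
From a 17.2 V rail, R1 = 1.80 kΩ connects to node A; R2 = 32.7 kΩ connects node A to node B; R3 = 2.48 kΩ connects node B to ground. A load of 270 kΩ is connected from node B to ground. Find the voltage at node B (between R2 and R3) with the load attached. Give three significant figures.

At node B, R3 is in parallel with the load: R3‖R_L = 2.457 kΩ.
Below node A the resistance is R2 + (R3‖R_L) = 35.16 kΩ, so V_A = 17.2 × 35.16/36.96 = 16.36 V.
Then V_B = V_A × (R3‖R_L)/(R2 + R3‖R_L) = 16.36 × 2.457/35.16 = 1.14 V.

V ≈ 1.14 V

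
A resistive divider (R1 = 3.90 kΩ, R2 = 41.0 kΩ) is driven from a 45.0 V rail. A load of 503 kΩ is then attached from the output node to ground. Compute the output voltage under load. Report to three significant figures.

The load sits in parallel with R2: R2‖R_L = (41.0 × 503) / (41.0 + 503) = 37.91 kΩ.
V_out = 45.0 × 37.91 / (3.90 + 37.91) = 45.0 × 37.91/41.81 = 40.8 V.
(Unloaded it would have been 41.1 V.)

V_out ≈ 40.8 V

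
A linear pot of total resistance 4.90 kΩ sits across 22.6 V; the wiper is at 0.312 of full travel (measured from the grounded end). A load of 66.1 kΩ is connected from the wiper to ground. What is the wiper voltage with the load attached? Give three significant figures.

V ≈ 6.94 V

The wiper splits the pot into (1−α)R = 3.371 kΩ above and αR = 1.529 kΩ below.
Lower section ‖ load = 1.494 kΩ.
V_wiper = 22.6 × 1.494/(3.371 + 1.494) = 6.94 V.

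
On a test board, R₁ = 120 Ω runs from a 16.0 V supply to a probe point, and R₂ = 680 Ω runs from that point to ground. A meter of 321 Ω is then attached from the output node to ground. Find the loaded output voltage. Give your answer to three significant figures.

The load sits in parallel with R₂: R₂‖R_L = (680 × 321) / (680 + 321) = 218.1 Ω.
V_out = 16.0 × 218.1 / (120 + 218.1) = 16.0 × 218.1/338.1 = 10.3 V.

V_out ≈ 10.3 V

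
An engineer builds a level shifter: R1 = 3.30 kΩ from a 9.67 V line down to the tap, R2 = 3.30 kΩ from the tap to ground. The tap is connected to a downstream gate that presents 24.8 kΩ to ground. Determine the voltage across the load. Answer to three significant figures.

V_out ≈ 4.53 V

The load sits in parallel with R2: R2‖R_L = (3.30 × 24.8) / (3.30 + 24.8) = 2.912 kΩ.
V_out = 9.67 × 2.912 / (3.30 + 2.912) = 9.67 × 2.912/6.212 = 4.53 V.
(Unloaded it would have been 4.83 V.)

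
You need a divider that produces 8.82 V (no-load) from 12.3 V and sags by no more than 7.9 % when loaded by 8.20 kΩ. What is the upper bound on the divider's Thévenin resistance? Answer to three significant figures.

Loading drop = R_th/(R_th + R_L) ≤ 0.0790, so R_th ≤ R_L · ε/(1−ε) = 8.20 kΩ × 0.0790/0.9210 = 703 Ω.
(Any R1, R2 with R2/(R1+R2) = 0.717 and R1‖R2 ≤ 703 Ω will meet the spec.)

R_th ≤ 703 Ω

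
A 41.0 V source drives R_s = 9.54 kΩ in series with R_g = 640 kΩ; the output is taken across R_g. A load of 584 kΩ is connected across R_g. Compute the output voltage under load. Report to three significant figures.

V_out ≈ 39.8 V

The load sits in parallel with R_g: R_g‖R_L = (640 × 584) / (640 + 584) = 305.4 kΩ.
V_out = 41.0 × 305.4 / (9.54 + 305.4) = 41.0 × 305.4/314.9 = 39.8 V.
(Unloaded it would have been 40.4 V.)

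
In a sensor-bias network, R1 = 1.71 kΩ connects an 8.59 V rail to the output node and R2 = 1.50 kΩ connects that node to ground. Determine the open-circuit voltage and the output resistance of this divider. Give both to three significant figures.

V_th = 4.01 V, R_th = 799 Ω

V_th is the open-circuit tap voltage: 8.59 × 1.50/(1.71 + 1.50) = 4.01 V.
With the supply zeroed, R1 and R2 appear in parallel from the tap: R_th = R1‖R2 = (1.71 × 1.50)/3.210 = 799 Ω.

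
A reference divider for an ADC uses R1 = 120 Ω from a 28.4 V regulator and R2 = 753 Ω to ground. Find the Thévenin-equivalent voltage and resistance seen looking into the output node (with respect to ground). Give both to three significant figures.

V_th is the open-circuit tap voltage: 28.4 × 753/(120 + 753) = 24.5 V.
With the supply zeroed, R1 and R2 appear in parallel from the tap: R_th = R1‖R2 = (120 × 753)/873.0 = 104 Ω.

V_th = 24.5 V, R_th = 104 Ω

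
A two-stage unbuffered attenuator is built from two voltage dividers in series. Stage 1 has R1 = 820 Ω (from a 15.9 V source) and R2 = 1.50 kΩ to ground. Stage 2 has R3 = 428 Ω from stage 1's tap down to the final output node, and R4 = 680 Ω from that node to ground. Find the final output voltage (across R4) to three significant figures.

Stage 2 presents R3+R4 = 1108 Ω as a load on stage 1's tap.
Stage 1's lower leg becomes R2‖(R3+R4) = 637.3 Ω, so V_mid = 15.9 × 637.3/1457 = 6.953 V.
Stage 2 is itself unloaded: V_out = V_mid × R4/(R3+R4) = 6.953 × 680/1108 = 4.27 V.

V_out ≈ 4.27 V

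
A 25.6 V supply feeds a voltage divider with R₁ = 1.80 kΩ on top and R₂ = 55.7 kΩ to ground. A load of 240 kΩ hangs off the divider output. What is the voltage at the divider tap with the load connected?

V_out ≈ 24.6 V

The load sits in parallel with R₂: R₂‖R_L = (55.7 × 240) / (55.7 + 240) = 45.21 kΩ.
V_out = 25.6 × 45.21 / (1.80 + 45.21) = 25.6 × 45.21/47.01 = 24.6 V.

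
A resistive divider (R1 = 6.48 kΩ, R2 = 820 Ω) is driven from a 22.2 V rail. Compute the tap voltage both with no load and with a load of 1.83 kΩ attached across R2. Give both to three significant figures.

Open-circuit: V = 22.2 × 820/(6480 + 820) = 2.49 V.
With the load, R2 becomes R2‖R_L = 566.3 Ω, so V = 22.2 × 566.3/7046 = 1.78 V.

Unloaded: 2.49 V; loaded: 1.78 V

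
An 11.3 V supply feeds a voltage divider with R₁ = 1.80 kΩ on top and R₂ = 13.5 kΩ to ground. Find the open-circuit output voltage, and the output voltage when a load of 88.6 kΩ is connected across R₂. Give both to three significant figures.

Unloaded: 9.97 V; loaded: 9.80 V

Open-circuit: V = 11.3 × 13.5/(1.80 + 13.5) = 9.97 V.
With the load, R₂ becomes R₂‖R_L = 11.71 kΩ, so V = 11.3 × 11.71/13.51 = 9.80 V.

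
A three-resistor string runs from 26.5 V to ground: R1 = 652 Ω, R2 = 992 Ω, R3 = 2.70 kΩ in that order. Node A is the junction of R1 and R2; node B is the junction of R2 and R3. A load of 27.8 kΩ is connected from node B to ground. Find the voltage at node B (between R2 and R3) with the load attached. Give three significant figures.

At node B, R3 is in parallel with the load: R3‖R_L = 2461 Ω.
Below node A the resistance is R2 + (R3‖R_L) = 3453 Ω, so V_A = 26.5 × 3453/4105 = 22.29 V.
Then V_B = V_A × (R3‖R_L)/(R2 + R3‖R_L) = 22.29 × 2461/3453 = 15.9 V.

V ≈ 15.9 V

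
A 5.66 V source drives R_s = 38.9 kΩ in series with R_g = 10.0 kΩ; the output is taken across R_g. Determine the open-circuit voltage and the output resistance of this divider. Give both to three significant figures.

V_th is the open-circuit tap voltage: 5.66 × 10.0/(38.9 + 10.0) = 1.16 V.
With the supply zeroed, R_s and R_g appear in parallel from the tap: R_th = R_s‖R_g = (38.9 × 10.0)/48.90 = 7.96 kΩ.

V_th = 1.16 V, R_th = 7.96 kΩ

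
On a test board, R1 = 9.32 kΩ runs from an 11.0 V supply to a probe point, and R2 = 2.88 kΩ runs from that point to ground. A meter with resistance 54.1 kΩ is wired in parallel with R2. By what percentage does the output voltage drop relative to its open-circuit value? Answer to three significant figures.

The divider's output (Thévenin) resistance is R1‖R2 = 2.200 kΩ.
Fractional drop under load = R_th/(R_th + R_L) = 2.200 / (2.200 + 54.1) = 0.03908.
So the output falls by 3.91 %.

3.91 %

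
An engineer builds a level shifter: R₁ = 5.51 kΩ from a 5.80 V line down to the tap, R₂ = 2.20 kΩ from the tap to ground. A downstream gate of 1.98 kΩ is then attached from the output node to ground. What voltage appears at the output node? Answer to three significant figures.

V_out ≈ 0.922 V

The load sits in parallel with R₂: R₂‖R_L = (2.20 × 1.98) / (2.20 + 1.98) = 1.042 kΩ.
V_out = 5.80 × 1.042 / (5.51 + 1.042) = 5.80 × 1.042/6.552 = 0.922 V.
(Unloaded it would have been 1.65 V.)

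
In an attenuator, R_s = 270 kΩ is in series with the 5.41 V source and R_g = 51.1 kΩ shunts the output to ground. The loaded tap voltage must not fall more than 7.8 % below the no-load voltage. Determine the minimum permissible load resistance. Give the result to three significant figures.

R_L(min) ≈ 508 kΩ

Output resistance R_th = R_s‖R_g = (270 × 51.1)/321.1 = 42.97 kΩ.
The fractional drop is R_th/(R_th + R_L); requiring this ≤ 0.0780 gives R_L ≥ R_th(1/0.0780 − 1) = 42.97 × 11.82 = 508 kΩ.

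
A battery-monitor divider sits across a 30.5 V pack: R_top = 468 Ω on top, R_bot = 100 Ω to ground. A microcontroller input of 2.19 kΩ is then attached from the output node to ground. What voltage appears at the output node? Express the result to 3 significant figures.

V_out ≈ 5.18 V

The load sits in parallel with R_bot: R_bot‖R_L = (100 × 2190) / (100 + 2190) = 95.63 Ω.
V_out = 30.5 × 95.63 / (468 + 95.63) = 30.5 × 95.63/563.6 = 5.18 V.
(Unloaded it would have been 5.37 V.)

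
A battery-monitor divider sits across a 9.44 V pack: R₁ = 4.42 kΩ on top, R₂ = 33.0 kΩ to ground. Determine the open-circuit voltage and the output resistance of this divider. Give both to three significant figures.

V_th is the open-circuit tap voltage: 9.44 × 33.0/(4.42 + 33.0) = 8.32 V.
With the supply zeroed, R₁ and R₂ appear in parallel from the tap: R_th = R₁‖R₂ = (4.42 × 33.0)/37.42 = 3.90 kΩ.

V_th = 8.32 V, R_th = 3.90 kΩ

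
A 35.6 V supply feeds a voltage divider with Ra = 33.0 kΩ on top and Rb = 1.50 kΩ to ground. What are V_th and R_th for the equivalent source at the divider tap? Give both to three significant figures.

V_th = 1.55 V, R_th = 1.43 kΩ

V_th is the open-circuit tap voltage: 35.6 × 1.50/(33.0 + 1.50) = 1.55 V.
With the supply zeroed, Ra and Rb appear in parallel from the tap: R_th = Ra‖Rb = (33.0 × 1.50)/34.50 = 1.43 kΩ.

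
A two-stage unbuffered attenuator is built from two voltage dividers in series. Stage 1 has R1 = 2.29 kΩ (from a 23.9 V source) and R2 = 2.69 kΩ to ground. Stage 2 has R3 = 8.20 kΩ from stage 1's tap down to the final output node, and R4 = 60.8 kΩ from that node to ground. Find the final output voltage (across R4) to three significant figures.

Stage 2 presents R3+R4 = 69.00 kΩ as a load on stage 1's tap.
Stage 1's lower leg becomes R2‖(R3+R4) = 2.589 kΩ, so V_mid = 23.9 × 2.589/4.879 = 12.68 V.
Stage 2 is itself unloaded: V_out = V_mid × R4/(R3+R4) = 12.68 × 60.8/69.00 = 11.2 V.

V_out ≈ 11.2 V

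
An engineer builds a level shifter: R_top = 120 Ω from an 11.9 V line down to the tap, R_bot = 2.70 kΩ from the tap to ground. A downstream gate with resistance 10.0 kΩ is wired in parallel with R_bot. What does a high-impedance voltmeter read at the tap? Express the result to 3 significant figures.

V_out ≈ 11.3 V

The load sits in parallel with R_bot: R_bot‖R_L = (2700 × 10000) / (2700 + 10000) = 2126 Ω.
V_out = 11.9 × 2126 / (120 + 2126) = 11.9 × 2126/2246 = 11.3 V.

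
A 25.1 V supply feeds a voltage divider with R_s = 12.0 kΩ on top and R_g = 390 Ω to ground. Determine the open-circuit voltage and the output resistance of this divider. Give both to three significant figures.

V_th is the open-circuit tap voltage: 25.1 × 390/(12000 + 390) = 0.790 V.
With the supply zeroed, R_s and R_g appear in parallel from the tap: R_th = R_s‖R_g = (12000 × 390)/12390 = 378 Ω.

V_th = 0.790 V, R_th = 378 Ω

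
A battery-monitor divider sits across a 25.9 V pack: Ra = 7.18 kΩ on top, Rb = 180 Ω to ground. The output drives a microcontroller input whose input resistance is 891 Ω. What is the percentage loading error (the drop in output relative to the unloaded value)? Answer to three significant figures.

16.5 %

The divider's output (Thévenin) resistance is Ra‖Rb = 175.6 Ω.
Fractional drop under load = R_th/(R_th + R_L) = 175.6 / (175.6 + 891) = 0.1646.
So the output falls by 16.5 %.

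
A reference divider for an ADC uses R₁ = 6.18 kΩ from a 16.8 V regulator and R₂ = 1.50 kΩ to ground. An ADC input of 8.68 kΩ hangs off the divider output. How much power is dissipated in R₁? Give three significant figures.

Total resistance from the source is R₁ + (R₂‖R_L) = 7.459 kΩ, so I = 16.8/7.459 kΩ = 2.252 mA.
P = I²·R₁ = (2.252 mA)² × 6.18 kΩ = 31.4 mW.

P ≈ 31.4 mW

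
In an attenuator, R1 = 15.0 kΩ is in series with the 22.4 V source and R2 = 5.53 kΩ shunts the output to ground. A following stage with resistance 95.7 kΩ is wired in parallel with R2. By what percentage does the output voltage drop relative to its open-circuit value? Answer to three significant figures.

The divider's output (Thévenin) resistance is R1‖R2 = 4.040 kΩ.
Fractional drop under load = R_th/(R_th + R_L) = 4.040 / (4.040 + 95.7) = 0.04051.
So the output falls by 4.05 %.

4.05 %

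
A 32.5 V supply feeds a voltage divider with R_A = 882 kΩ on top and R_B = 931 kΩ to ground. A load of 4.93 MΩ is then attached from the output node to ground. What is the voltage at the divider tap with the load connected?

V_out ≈ 15.3 V

The load sits in parallel with R_B: R_B‖R_L = (931 × 4930) / (931 + 4930) = 783.1 kΩ.
V_out = 32.5 × 783.1 / (882 + 783.1) = 32.5 × 783.1/1665 = 15.3 V.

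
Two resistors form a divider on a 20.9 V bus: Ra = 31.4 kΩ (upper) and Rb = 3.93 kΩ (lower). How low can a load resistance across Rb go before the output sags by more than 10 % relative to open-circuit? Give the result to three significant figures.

R_L(min) ≈ 31.4 kΩ

Output resistance R_th = Ra‖Rb = (31.4 × 3.93)/35.33 = 3.493 kΩ.
The fractional drop is R_th/(R_th + R_L); requiring this ≤ 0.100 gives R_L ≥ R_th(1/0.100 − 1) = 3.493 × 9.000 = 31.4 kΩ.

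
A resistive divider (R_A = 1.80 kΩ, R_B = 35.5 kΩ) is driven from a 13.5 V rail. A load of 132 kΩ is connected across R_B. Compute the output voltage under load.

V_out ≈ 12.7 V

The load sits in parallel with R_B: R_B‖R_L = (35.5 × 132) / (35.5 + 132) = 27.98 kΩ.
V_out = 13.5 × 27.98 / (1.80 + 27.98) = 13.5 × 27.98/29.78 = 12.7 V.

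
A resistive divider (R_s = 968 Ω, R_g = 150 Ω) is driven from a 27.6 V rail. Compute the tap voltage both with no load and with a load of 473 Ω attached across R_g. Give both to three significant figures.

Unloaded: 3.70 V; loaded: 2.91 V

Open-circuit: V = 27.6 × 150/(968 + 150) = 3.70 V.
With the load, R_g becomes R_g‖R_L = 113.9 Ω, so V = 27.6 × 113.9/1082 = 2.91 V.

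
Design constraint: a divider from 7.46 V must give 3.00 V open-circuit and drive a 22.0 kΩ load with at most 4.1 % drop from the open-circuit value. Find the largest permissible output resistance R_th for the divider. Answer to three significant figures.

R_th ≤ 941 Ω

Loading drop = R_th/(R_th + R_L) ≤ 0.0410, so R_th ≤ R_L · ε/(1−ε) = 22.0 kΩ × 0.0410/0.9590 = 941 Ω.
(Any R1, R2 with R2/(R1+R2) = 0.402 and R1‖R2 ≤ 941 Ω will meet the spec.)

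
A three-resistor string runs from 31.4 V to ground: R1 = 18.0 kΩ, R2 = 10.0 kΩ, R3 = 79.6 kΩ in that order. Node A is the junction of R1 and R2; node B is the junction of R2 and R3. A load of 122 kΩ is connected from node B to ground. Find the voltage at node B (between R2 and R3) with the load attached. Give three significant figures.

At node B, R3 is in parallel with the load: R3‖R_L = 48.17 kΩ.
Below node A the resistance is R2 + (R3‖R_L) = 58.17 kΩ, so V_A = 31.4 × 58.17/76.17 = 23.98 V.
Then V_B = V_A × (R3‖R_L)/(R2 + R3‖R_L) = 23.98 × 48.17/58.17 = 19.9 V.

V ≈ 19.9 V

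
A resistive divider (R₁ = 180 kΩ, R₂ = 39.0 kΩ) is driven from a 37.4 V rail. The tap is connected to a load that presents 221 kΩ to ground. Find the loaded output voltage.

The load sits in parallel with R₂: R₂‖R_L = (39.0 × 221) / (39.0 + 221) = 33.15 kΩ.
V_out = 37.4 × 33.15 / (180 + 33.15) = 37.4 × 33.15/213.2 = 5.82 V.

V_out ≈ 5.82 V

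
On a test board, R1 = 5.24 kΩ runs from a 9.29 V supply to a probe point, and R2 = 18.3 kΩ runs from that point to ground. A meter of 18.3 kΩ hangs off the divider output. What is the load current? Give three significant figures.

R2‖R_L = 9.150 kΩ; V_out = 9.29 × 9.150/14.39 = 5.907 V.
I_L = V_out / R_L = 5.907 / 18.3 kΩ = 0.323 mA.

I_L ≈ 0.323 mA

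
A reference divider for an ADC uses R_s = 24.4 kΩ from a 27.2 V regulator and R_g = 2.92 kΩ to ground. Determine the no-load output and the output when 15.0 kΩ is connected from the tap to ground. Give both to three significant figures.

Open-circuit: V = 27.2 × 2.92/(24.4 + 2.92) = 2.91 V.
With the load, R_g becomes R_g‖R_L = 2.444 kΩ, so V = 27.2 × 2.444/26.84 = 2.48 V.

Unloaded: 2.91 V; loaded: 2.48 V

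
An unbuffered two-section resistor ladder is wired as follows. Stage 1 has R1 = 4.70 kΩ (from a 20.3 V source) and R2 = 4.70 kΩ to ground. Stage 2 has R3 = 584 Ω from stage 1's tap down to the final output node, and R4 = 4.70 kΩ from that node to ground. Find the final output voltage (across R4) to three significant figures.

Stage 2 presents R3+R4 = 5284 Ω as a load on stage 1's tap.
Stage 1's lower leg becomes R2‖(R3+R4) = 2487 Ω, so V_mid = 20.3 × 2487/7187 = 7.025 V.
Stage 2 is itself unloaded: V_out = V_mid × R4/(R3+R4) = 7.025 × 4700/5284 = 6.25 V.

V_out ≈ 6.25 V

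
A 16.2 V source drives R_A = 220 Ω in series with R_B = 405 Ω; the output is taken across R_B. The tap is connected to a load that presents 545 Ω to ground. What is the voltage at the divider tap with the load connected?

V_out ≈ 8.32 V

The load sits in parallel with R_B: R_B‖R_L = (405 × 545) / (405 + 545) = 232.3 Ω.
V_out = 16.2 × 232.3 / (220 + 232.3) = 16.2 × 232.3/452.3 = 8.32 V.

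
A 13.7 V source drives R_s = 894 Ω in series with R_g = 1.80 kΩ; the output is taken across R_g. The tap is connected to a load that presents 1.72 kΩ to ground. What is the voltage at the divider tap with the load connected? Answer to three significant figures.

V_out ≈ 6.79 V

The load sits in parallel with R_g: R_g‖R_L = (1800 × 1720) / (1800 + 1720) = 879.5 Ω.
V_out = 13.7 × 879.5 / (894 + 879.5) = 13.7 × 879.5/1774 = 6.79 V.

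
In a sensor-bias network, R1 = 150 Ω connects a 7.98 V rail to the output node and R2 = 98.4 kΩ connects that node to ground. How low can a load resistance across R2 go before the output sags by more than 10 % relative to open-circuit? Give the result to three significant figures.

Output resistance R_th = R1‖R2 = (150 × 98400)/98550 = 149.8 Ω.
The fractional drop is R_th/(R_th + R_L); requiring this ≤ 0.100 gives R_L ≥ R_th(1/0.100 − 1) = 149.8 × 9.000 = 1.35 kΩ.

R_L(min) ≈ 1.35 kΩ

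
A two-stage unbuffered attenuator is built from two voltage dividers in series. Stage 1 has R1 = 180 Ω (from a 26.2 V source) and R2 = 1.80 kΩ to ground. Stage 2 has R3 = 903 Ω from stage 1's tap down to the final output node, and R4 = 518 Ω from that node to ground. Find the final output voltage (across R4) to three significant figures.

Stage 2 presents R3+R4 = 1421 Ω as a load on stage 1's tap.
Stage 1's lower leg becomes R2‖(R3+R4) = 794.1 Ω, so V_mid = 26.2 × 794.1/974.1 = 21.36 V.
Stage 2 is itself unloaded: V_out = V_mid × R4/(R3+R4) = 21.36 × 518/1421 = 7.79 V.

V_out ≈ 7.79 V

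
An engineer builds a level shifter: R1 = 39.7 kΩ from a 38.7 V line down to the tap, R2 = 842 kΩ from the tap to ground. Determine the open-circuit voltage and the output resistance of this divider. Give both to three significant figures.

V_th = 37.0 V, R_th = 37.9 kΩ

V_th is the open-circuit tap voltage: 38.7 × 842/(39.7 + 842) = 37.0 V.
With the supply zeroed, R1 and R2 appear in parallel from the tap: R_th = R1‖R2 = (39.7 × 842)/881.7 = 37.9 kΩ.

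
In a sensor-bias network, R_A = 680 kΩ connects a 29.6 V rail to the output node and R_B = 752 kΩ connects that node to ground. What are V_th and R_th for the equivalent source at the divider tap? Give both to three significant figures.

V_th = 15.5 V, R_th = 357 kΩ

V_th is the open-circuit tap voltage: 29.6 × 752/(680 + 752) = 15.5 V.
With the supply zeroed, R_A and R_B appear in parallel from the tap: R_th = R_A‖R_B = (680 × 752)/1432 = 357 kΩ.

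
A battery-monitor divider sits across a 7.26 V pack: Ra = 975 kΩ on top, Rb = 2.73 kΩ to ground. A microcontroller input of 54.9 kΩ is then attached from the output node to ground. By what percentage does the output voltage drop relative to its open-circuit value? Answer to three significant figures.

The divider's output (Thévenin) resistance is Ra‖Rb = 2.722 kΩ.
Fractional drop under load = R_th/(R_th + R_L) = 2.722 / (2.722 + 54.9) = 0.04725.
So the output falls by 4.72 %.

4.72 %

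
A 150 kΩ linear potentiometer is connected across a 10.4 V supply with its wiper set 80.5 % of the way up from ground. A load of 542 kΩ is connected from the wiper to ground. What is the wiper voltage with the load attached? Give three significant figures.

V ≈ 8.02 V

The wiper splits the pot into (1−α)R = 29.25 kΩ above and αR = 120.8 kΩ below.
Lower section ‖ load = 98.75 kΩ.
V_wiper = 10.4 × 98.75/(29.25 + 98.75) = 8.02 V.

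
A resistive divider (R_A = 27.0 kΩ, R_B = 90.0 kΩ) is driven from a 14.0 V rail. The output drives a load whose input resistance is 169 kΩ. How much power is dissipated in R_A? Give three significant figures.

P ≈ 0.720 mW

Total resistance from the source is R_A + (R_B‖R_L) = 85.73 kΩ, so I = 14.0/85.73 kΩ = 0.1633 mA.
P = I²·R_A = (0.1633 mA)² × 27.0 kΩ = 0.720 mW.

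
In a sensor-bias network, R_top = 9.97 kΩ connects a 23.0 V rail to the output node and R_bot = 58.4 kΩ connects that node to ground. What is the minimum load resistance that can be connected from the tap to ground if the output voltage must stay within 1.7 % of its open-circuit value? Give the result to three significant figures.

R_L(min) ≈ 492 kΩ

Output resistance R_th = R_top‖R_bot = (9.97 × 58.4)/68.37 = 8.516 kΩ.
The fractional drop is R_th/(R_th + R_L); requiring this ≤ 0.0170 gives R_L ≥ R_th(1/0.0170 − 1) = 8.516 × 57.82 = 492 kΩ.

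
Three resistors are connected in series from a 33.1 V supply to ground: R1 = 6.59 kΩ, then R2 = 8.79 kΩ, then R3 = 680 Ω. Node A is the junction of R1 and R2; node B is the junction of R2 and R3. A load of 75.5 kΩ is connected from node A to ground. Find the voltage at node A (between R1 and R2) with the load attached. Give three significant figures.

V ≈ 18.6 V

Below node A the series string R2+R3 = 9470 Ω sits in parallel with the 75500 Ω load: 8415 Ω.
V_A = 33.1 × 8415/(6590 + 8415) = 18.6 V.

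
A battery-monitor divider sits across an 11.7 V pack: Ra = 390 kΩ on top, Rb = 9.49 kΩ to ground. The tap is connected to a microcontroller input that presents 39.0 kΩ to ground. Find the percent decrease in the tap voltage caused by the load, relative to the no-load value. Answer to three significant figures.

19.2 %

Unloaded V = 11.7 × 9.49/399.5 = 0.2779 V.
Loaded: Rb‖R_L = 7.633 kΩ, giving V = 11.7 × 7.633/397.6 = 0.2246 V.
Drop = (0.2779 − 0.2246) / 0.2779 = 19.2 %.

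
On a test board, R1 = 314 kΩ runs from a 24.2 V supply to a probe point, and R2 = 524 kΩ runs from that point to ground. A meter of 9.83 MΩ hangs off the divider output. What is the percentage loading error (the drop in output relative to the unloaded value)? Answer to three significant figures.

The divider's output (Thévenin) resistance is R1‖R2 = 196.3 kΩ.
Fractional drop under load = R_th/(R_th + R_L) = 196.3 / (196.3 + 9830) = 0.01958.
So the output falls by 1.96 %.

1.96 %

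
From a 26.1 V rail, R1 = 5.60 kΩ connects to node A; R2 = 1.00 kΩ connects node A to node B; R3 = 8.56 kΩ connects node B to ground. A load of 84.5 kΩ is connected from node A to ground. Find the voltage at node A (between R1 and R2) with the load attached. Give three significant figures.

V ≈ 15.8 V

Below node A the series string R2+R3 = 9.560 kΩ sits in parallel with the 84.5 kΩ load: 8.588 kΩ.
V_A = 26.1 × 8.588/(5.60 + 8.588) = 15.8 V.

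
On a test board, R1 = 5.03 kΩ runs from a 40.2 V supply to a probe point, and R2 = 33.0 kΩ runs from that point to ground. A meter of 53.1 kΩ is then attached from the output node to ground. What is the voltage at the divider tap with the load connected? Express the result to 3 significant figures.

The load sits in parallel with R2: R2‖R_L = (33.0 × 53.1) / (33.0 + 53.1) = 20.35 kΩ.
V_out = 40.2 × 20.35 / (5.03 + 20.35) = 40.2 × 20.35/25.38 = 32.2 V.

V_out ≈ 32.2 V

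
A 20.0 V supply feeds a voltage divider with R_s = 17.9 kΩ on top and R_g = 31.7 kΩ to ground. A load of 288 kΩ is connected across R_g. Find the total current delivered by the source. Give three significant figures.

I ≈ 0.431 mA

R_g‖R_L = 28.56 kΩ, so the source sees R_s + R_g‖R_L = 46.46 kΩ.
I = 20.0 V / 46.46 kΩ = 0.431 mA.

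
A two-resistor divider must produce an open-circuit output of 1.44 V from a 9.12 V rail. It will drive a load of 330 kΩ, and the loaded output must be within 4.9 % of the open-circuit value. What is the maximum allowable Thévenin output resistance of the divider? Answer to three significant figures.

Loading drop = R_th/(R_th + R_L) ≤ 0.0490, so R_th ≤ R_L · ε/(1−ε) = 330 kΩ × 0.0490/0.9510 = 17.0 kΩ.
(Any R1, R2 with R2/(R1+R2) = 0.158 and R1‖R2 ≤ 17.0 kΩ will meet the spec.)

R_th ≤ 17.0 kΩ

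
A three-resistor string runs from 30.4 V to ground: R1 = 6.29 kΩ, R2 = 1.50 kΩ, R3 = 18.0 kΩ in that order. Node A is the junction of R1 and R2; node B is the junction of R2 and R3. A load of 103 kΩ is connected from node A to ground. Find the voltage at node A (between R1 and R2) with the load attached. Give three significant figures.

Below node A the series string R2+R3 = 19.50 kΩ sits in parallel with the 103 kΩ load: 16.40 kΩ.
V_A = 30.4 × 16.40/(6.29 + 16.40) = 22.0 V.

V ≈ 22.0 V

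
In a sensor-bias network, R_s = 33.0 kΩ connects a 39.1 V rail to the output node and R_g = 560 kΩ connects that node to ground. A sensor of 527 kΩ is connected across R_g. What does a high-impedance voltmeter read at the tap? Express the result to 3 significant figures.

The load sits in parallel with R_g: R_g‖R_L = (560 × 527) / (560 + 527) = 271.5 kΩ.
V_out = 39.1 × 271.5 / (33.0 + 271.5) = 39.1 × 271.5/304.5 = 34.9 V.
(Unloaded it would have been 36.9 V.)

V_out ≈ 34.9 V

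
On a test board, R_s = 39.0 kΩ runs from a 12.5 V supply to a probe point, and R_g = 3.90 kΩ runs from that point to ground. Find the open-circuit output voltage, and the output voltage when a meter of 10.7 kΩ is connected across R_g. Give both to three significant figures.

Unloaded: 1.14 V; loaded: 0.854 V

Open-circuit: V = 12.5 × 3.90/(39.0 + 3.90) = 1.14 V.
With the load, R_g becomes R_g‖R_L = 2.858 kΩ, so V = 12.5 × 2.858/41.86 = 0.854 V.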